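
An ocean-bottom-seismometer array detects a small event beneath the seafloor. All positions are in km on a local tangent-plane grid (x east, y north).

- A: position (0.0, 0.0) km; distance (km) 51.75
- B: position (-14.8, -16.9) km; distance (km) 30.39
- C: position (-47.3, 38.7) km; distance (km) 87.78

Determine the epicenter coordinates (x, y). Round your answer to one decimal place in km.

Circle about each station: x² + y² = 51.75²; (x + 14.8)² + (y + 16.9)² = 30.39²; (x + 47.3)² + (y − 38.7)² = 87.78².
Subtracting pairs of circle equations eliminates x²+y² and gives linear equations (the radical axes):
-29.6 x − 33.8 y = 2259.16
-94.6 x + 77.4 y = -1292.29
Solving the 2×2 system: x ≈ -23.9, y ≈ -45.9 km.

(-23.9, -45.9)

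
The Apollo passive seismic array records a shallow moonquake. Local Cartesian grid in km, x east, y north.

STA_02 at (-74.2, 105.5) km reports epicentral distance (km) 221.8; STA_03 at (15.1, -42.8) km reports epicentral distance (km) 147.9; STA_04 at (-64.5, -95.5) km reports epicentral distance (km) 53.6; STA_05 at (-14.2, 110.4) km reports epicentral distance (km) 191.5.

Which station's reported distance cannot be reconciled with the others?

Solve using three stations at a time. Using STA_02, STA_03, STA_04 (subtract circle equations pairwise → linear system) gives (x, y) ≈ (-115.4, -112.5).
Distances from that point to each station vs reported:
  STA_02: calculated 221.8 vs reported 221.8 → residual 0.0 km
  STA_03: calculated 147.9 vs reported 147.9 → residual 0.0 km
  STA_04: calculated 53.6 vs reported 53.6 → residual 0.0 km
  STA_05: calculated 244.7 vs reported 191.5 → residual 53.2 km
STA_02, STA_03, STA_04 are mutually consistent (residuals ≈ 0); STA_05 is off by 53.2 km.

STA_05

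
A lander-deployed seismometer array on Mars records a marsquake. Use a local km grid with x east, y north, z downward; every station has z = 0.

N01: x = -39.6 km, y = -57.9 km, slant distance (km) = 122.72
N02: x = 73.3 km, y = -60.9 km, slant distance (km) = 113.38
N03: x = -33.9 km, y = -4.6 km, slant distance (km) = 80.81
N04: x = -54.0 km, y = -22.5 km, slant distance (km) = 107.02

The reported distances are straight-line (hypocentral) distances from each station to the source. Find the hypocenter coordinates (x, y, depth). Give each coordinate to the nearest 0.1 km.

x ≈ 29.3 km, y ≈ 41.7 km, depth ≈ 19.8 km

Each station gives a sphere (x−x_i)² + (y−y_i)² + z² = d_i² (stations at z=0).
Subtracting the N01 sphere from N02 and N03: z² cancels, leaving linear equations in x and y:
225.8 x − 6.0 y = 6366.30
11.4 x + 106.6 y = 4779.74
Solving: x ≈ 29.303, y ≈ 41.704 km (keep extra digits for the depth step; rounded: 29.3, 41.7).
Then from the N01 sphere: z² = 122.72² − (x + 39.6)² − (y + 57.9)² with x = 29.303, y = 41.704, so z ≈ 19.789 ≈ 19.8 km.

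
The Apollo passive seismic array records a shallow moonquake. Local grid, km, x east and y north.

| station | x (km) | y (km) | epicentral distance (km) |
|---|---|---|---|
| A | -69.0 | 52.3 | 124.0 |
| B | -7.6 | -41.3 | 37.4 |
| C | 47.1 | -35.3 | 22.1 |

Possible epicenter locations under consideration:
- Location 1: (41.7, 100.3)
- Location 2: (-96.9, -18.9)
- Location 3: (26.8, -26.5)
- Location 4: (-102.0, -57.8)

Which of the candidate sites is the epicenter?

Location 3

For each candidate, compare |candidate − station| to the reported distance:
Location 1: residuals A 3.3, B 112.5, C 113.6 → max 113.6 km
Location 2: residuals A 47.5, B 54.7, C 122.8 → max 122.8 km
Location 3: residuals A 0.0, B 0.0, C 0.0 → max 0.0 km
Location 4: residuals A 9.1, B 58.4, C 128.7 → max 128.7 km
Only Location 3 has all residuals ≈ 0.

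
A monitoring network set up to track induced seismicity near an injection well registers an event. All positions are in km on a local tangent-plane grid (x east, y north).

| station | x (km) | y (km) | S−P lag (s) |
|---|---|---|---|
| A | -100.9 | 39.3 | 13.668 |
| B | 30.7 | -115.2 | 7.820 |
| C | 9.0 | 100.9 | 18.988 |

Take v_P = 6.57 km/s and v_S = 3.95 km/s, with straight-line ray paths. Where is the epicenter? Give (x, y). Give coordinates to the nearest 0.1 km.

x ≈ -38.8 km, y ≈ -81.0 km

Distance from S−P lag: d = Δt · v_P v_S / (v_P − v_S) = Δt · (6.57·3.95)/(6.57−3.95) ≈ 9.9052·Δt.
So d_A = 135.38, d_B = 77.46, d_C = 188.08 km.
Circle about each station: (x + 100.9)² + (y − 39.3)² = 135.38²; (x − 30.7)² + (y + 115.2)² = 77.46²; (x − 9.0)² + (y − 100.9)² = 188.08².
Subtracting the A equation from the B and C equations removes the quadratic terms:
263.2 x − 309.0 y = 14815.92
219.8 x + 123.2 y = -18509.83
Solving the 2×2 system: x ≈ -38.8, y ≈ -81.0 km.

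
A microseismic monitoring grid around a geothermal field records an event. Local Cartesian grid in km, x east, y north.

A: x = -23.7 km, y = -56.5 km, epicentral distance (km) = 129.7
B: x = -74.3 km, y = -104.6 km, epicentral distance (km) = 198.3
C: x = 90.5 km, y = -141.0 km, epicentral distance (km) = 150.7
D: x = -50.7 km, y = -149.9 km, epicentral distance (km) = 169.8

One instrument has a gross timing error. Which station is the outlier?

D

Solve using three stations at a time. Using A, B, C (subtract circle equations pairwise → linear system) gives (x, y) ≈ (87.7, 9.5).
Distances from that point to each station vs reported:
  A: calculated 129.5 vs reported 129.7 → residual 0.2 km
  B: calculated 198.2 vs reported 198.3 → residual 0.1 km
  C: calculated 150.5 vs reported 150.7 → residual 0.2 km
  D: calculated 211.1 vs reported 169.8 → residual 41.3 km
A, B, C are mutually consistent (residuals ≈ 0); D is off by 41.3 km.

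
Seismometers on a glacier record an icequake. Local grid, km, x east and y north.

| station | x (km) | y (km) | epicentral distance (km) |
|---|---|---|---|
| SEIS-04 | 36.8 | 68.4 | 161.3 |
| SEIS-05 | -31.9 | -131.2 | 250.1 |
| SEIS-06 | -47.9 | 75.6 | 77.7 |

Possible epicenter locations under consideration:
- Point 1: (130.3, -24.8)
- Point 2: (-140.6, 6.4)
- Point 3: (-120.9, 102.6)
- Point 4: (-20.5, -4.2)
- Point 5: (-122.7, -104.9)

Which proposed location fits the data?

Point 3

For each candidate, compare |candidate − station| to the reported distance:
Point 1: residuals SEIS-04 29.3, SEIS-05 56.1, SEIS-06 126.8 → max 126.8 km
Point 2: residuals SEIS-04 26.6, SEIS-05 74.7, SEIS-06 38.0 → max 74.7 km
Point 3: residuals SEIS-04 0.1, SEIS-05 0.1, SEIS-06 0.1 → max 0.1 km
Point 4: residuals SEIS-04 68.8, SEIS-05 122.6, SEIS-06 6.7 → max 122.6 km
Point 5: residuals SEIS-04 74.2, SEIS-05 155.6, SEIS-06 117.7 → max 155.6 km
Only Point 3 has all residuals ≈ 0.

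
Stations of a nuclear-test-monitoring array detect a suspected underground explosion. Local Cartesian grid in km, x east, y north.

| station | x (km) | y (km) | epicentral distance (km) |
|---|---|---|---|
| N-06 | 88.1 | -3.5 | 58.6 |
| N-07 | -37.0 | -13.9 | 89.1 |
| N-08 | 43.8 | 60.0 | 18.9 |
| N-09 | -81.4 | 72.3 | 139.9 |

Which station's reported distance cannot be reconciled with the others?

N-07

Solve using three stations at a time. Using N-06, N-08, N-09 (subtract circle equations pairwise → linear system) gives (x, y) ≈ (55.9, 45.5).
Distances from that point to each station vs reported:
  N-06: calculated 58.6 vs reported 58.6 → residual 0.0 km
  N-07: calculated 110.3 vs reported 89.1 → residual 21.2 km
  N-08: calculated 18.9 vs reported 18.9 → residual 0.0 km
  N-09: calculated 139.9 vs reported 139.9 → residual 0.0 km
N-06, N-08, N-09 are mutually consistent (residuals ≈ 0); N-07 is off by 21.2 km.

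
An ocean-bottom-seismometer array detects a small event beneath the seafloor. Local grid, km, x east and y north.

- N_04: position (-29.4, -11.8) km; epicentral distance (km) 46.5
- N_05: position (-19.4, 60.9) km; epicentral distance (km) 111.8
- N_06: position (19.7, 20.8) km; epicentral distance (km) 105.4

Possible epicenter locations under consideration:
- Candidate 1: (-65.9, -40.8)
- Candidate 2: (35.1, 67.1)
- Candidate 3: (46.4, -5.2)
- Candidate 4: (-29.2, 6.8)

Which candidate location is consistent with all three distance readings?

For each candidate, compare |candidate − station| to the reported distance:
Candidate 1: residuals N_04 0.1, N_05 0.0, N_06 0.1 → max 0.1 km
Candidate 2: residuals N_04 55.4, N_05 56.9, N_06 56.6 → max 56.9 km
Candidate 3: residuals N_04 29.6, N_05 18.5, N_06 68.1 → max 68.1 km
Candidate 4: residuals N_04 27.9, N_05 56.8, N_06 54.5 → max 56.8 km
Only Candidate 1 has all residuals ≈ 0.

Candidate 1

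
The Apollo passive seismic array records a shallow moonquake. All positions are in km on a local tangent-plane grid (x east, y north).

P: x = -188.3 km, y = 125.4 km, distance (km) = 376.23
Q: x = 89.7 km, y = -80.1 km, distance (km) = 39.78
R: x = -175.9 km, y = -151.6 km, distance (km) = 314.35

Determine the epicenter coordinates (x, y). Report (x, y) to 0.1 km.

x ≈ 129.3 km, y ≈ -76.3 km

Circle about each station: (x + 188.3)² + (y − 125.4)² = 376.23²; (x − 89.7)² + (y + 80.1)² = 39.78²; (x + 175.9)² + (y + 151.6)² = 314.35².
Subtracting the P equation from the Q and R equations removes the quadratic terms:
556.0 x − 411.0 y = 103246.61
24.8 x − 554.0 y = 45474.41
Solving the 2×2 system: x ≈ 129.3, y ≈ -76.3 km.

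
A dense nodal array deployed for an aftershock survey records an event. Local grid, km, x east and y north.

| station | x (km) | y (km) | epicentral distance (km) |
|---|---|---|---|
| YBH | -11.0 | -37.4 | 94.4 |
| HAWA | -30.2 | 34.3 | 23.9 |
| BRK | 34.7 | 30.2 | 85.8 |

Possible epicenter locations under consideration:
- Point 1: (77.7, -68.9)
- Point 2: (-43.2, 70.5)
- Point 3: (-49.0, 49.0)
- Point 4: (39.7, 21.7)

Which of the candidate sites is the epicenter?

For each candidate, compare |candidate − station| to the reported distance:
Point 1: residuals YBH 0.3, HAWA 125.4, BRK 22.2 → max 125.4 km
Point 2: residuals YBH 18.2, HAWA 14.6, BRK 1.9 → max 18.2 km
Point 3: residuals YBH 0.0, HAWA 0.0, BRK 0.0 → max 0.0 km
Point 4: residuals YBH 16.5, HAWA 47.1, BRK 75.9 → max 75.9 km
Only Point 3 has all residuals ≈ 0.

Point 3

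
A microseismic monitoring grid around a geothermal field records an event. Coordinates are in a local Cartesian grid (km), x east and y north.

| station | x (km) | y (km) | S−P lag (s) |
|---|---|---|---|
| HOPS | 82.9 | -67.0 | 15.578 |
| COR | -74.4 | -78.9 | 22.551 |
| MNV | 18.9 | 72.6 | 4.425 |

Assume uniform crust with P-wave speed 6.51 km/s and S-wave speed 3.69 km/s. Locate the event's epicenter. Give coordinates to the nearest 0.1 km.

55.3 km east, 62.8 km north

Distance from S−P lag: d = Δt · v_P v_S / (v_P − v_S) = Δt · (6.51·3.69)/(6.51−3.69) ≈ 8.5184·Δt.
So d_HOPS = 132.70, d_COR = 192.10, d_MNV = 37.69 km.
Circle about each station: (x − 82.9)² + (y + 67.0)² = 132.70²; (x + 74.4)² + (y + 78.9)² = 192.10²; (x − 18.9)² + (y − 72.6)² = 37.69².
Subtracting the HOPS equation from the COR and MNV equations removes the quadratic terms:
-314.6 x − 23.8 y = -18893.96
-128.0 x + 279.2 y = 10455.31
Solving the 2×2 system: x ≈ 55.3, y ≈ 62.8 km.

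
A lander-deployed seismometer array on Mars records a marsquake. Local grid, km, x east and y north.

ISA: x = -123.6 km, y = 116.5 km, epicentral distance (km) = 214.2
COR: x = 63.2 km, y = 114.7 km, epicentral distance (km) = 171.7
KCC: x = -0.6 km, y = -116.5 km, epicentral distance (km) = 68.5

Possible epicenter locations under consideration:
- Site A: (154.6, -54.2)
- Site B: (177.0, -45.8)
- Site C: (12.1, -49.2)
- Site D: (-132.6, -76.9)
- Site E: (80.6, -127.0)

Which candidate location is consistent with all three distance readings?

For each candidate, compare |candidate − station| to the reported distance:
Site A: residuals ISA 112.2, COR 20.3, KCC 98.7 → max 112.2 km
Site B: residuals ISA 127.4, COR 25.1, KCC 122.7 → max 127.4 km
Site C: residuals ISA 0.0, COR 0.0, KCC 0.0 → max 0.0 km
Site D: residuals ISA 20.6, COR 102.2, KCC 69.3 → max 102.2 km
Site E: residuals ISA 103.6, COR 70.6, KCC 13.4 → max 103.6 km
Only Site C has all residuals ≈ 0.

Site C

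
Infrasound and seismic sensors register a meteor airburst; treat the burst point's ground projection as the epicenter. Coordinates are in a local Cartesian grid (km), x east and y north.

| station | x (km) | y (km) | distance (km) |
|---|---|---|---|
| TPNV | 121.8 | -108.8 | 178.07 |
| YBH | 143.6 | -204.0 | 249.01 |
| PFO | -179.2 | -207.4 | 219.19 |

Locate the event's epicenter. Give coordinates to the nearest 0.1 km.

Circle about each station: (x − 121.8)² + (y + 108.8)² = 178.07²; (x − 143.6)² + (y + 204.0)² = 249.01²; (x + 179.2)² + (y + 207.4)² = 219.19².
Subtracting pairs of circle equations eliminates x²+y² and gives linear equations (the radical axes):
43.6 x − 190.4 y = 5267.22
-602.0 x − 197.2 y = 32119.39
Solving the 2×2 system: x ≈ -41.2, y ≈ -37.1 km.
Check against TPNV (with the unrounded x, y): √((x − 121.8)²+(y + 108.8)²) = 178.07 ≈ 178.07 km. ✓

(-41.2, -37.1)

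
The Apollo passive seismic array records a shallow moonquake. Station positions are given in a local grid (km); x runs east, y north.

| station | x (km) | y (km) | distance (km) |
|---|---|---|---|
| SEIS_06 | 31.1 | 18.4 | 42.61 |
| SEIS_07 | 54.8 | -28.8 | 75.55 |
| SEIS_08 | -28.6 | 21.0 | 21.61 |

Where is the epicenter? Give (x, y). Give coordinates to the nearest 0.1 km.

(-10.5, 9.2)

Circle about each station: (x − 31.1)² + (y − 18.4)² = 42.61²; (x − 54.8)² + (y + 28.8)² = 75.55²; (x + 28.6)² + (y − 21.0)² = 21.61².
Subtracting the SEIS_06 equation from the SEIS_07 and SEIS_08 equations removes the quadratic terms:
47.4 x − 94.4 y = -1365.48
-119.4 x + 5.2 y = 1301.81
Solving the 2×2 system: x ≈ -10.5, y ≈ 9.2 km.
Check against SEIS_06 (with the unrounded x, y): √((x − 31.1)²+(y − 18.4)²) = 42.61 ≈ 42.61 km. ✓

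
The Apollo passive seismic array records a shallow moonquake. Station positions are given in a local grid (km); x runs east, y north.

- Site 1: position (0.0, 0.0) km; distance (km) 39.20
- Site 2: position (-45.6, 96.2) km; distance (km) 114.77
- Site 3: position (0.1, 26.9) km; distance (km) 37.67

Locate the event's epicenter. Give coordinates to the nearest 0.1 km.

Circle about each station: x² + y² = 39.20²; (x + 45.6)² + (y − 96.2)² = 114.77²; (x − 0.1)² + (y − 26.9)² = 37.67².
Subtracting the Site 1 equation from the Site 2 and Site 3 equations removes the quadratic terms:
-91.2 x + 192.4 y = -301.71
0.2 x + 53.8 y = 841.23
Solving the 2×2 system: x ≈ 36.0, y ≈ 15.5 km.
Check against Site 1 (with the unrounded x, y): √(x²+y²) = 39.21 ≈ 39.20 km. ✓

(36.0, 15.5)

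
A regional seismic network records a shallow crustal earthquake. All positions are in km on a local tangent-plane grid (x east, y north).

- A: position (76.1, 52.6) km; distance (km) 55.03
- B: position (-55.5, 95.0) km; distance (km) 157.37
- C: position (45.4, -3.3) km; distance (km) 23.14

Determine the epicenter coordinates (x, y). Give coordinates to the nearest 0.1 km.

68.5 km east, -1.9 km north

Circle about each station: (x − 76.1)² + (y − 52.6)² = 55.03²; (x + 55.5)² + (y − 95.0)² = 157.37²; (x − 45.4)² + (y + 3.3)² = 23.14².
Subtracting the A equation from the B and C equations removes the quadratic terms:
-263.2 x + 84.8 y = -18189.74
-61.4 x − 111.8 y = -3993.08
Solving the 2×2 system: x ≈ 68.5, y ≈ -1.9 km.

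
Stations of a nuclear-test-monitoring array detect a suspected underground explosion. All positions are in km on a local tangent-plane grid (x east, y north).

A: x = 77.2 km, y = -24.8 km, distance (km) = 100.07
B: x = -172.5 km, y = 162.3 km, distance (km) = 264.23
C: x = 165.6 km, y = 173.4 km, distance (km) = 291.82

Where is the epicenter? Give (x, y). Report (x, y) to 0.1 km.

Circle about each station: (x − 77.2)² + (y + 24.8)² = 100.07²; (x + 172.5)² + (y − 162.3)² = 264.23²; (x − 165.6)² + (y − 173.4)² = 291.82².
Subtracting the A equation from the B and C equations removes the quadratic terms:
-499.4 x + 374.2 y = -10280.83
176.8 x + 396.4 y = -24228.87
Solving the 2×2 system: x ≈ -18.9, y ≈ -52.7 km.

-18.9 km east, -52.7 km north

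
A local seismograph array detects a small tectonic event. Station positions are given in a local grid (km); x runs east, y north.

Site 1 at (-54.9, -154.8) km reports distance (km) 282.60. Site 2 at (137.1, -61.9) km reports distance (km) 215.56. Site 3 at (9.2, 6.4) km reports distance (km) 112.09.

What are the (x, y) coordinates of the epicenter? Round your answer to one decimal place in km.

x ≈ 18.5 km, y ≈ 118.1 km

Circle about each station: (x + 54.9)² + (y + 154.8)² = 282.60²; (x − 137.1)² + (y + 61.9)² = 215.56²; (x − 9.2)² + (y − 6.4)² = 112.09².
Subtracting pairs of circle equations eliminates x²+y² and gives linear equations (the radical axes):
384.0 x + 185.8 y = 29047.62
128.2 x + 322.4 y = 40447.14
Solving the 2×2 system: x ≈ 18.5, y ≈ 118.1 km.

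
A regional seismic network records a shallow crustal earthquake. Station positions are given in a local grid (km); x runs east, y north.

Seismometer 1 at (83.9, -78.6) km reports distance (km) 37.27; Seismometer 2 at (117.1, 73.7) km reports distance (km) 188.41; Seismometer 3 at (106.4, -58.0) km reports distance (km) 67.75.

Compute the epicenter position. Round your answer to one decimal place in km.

Circle about each station: (x − 83.9)² + (y + 78.6)² = 37.27²; (x − 117.1)² + (y − 73.7)² = 188.41²; (x − 106.4)² + (y + 58.0)² = 67.75².
Subtracting pairs of circle equations eliminates x²+y² and gives linear equations (the radical axes):
66.4 x + 304.6 y = -28182.35
45.0 x + 41.2 y = -1733.22
Solving the 2×2 system: x ≈ 57.7, y ≈ -105.1 km.
Check against Seismometer 1 (with the unrounded x, y): √((x − 83.9)²+(y + 78.6)²) = 37.26 ≈ 37.27 km. ✓

57.7 km east, -105.1 km north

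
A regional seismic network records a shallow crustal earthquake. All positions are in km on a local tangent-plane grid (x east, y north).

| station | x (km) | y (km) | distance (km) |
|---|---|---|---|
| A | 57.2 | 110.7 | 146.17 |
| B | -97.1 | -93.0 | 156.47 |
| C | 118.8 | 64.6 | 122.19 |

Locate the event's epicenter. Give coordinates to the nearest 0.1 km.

48.3 km east, -35.2 km north

Circle about each station: (x − 57.2)² + (y − 110.7)² = 146.17²; (x + 97.1)² + (y + 93.0)² = 156.47²; (x − 118.8)² + (y − 64.6)² = 122.19².
Subtracting the A equation from the B and C equations removes the quadratic terms:
-308.6 x − 407.4 y = -566.11
123.2 x − 92.2 y = 9195.54
Solving the 2×2 system: x ≈ 48.3, y ≈ -35.2 km.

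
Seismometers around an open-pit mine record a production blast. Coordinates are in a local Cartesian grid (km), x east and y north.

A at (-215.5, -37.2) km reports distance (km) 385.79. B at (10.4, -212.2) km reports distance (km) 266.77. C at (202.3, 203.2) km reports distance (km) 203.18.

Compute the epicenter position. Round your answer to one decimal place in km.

x ≈ 168.2 km, y ≈ 2.9 km

Circle about each station: (x + 215.5)² + (y + 37.2)² = 385.79²; (x − 10.4)² + (y + 212.2)² = 266.77²; (x − 202.3)² + (y − 203.2)² = 203.18².
Subtracting the A equation from the B and C equations removes the quadratic terms:
451.8 x − 350.0 y = 74980.60
835.6 x + 480.8 y = 141943.25
Solving the 2×2 system: x ≈ 168.2, y ≈ 2.9 km.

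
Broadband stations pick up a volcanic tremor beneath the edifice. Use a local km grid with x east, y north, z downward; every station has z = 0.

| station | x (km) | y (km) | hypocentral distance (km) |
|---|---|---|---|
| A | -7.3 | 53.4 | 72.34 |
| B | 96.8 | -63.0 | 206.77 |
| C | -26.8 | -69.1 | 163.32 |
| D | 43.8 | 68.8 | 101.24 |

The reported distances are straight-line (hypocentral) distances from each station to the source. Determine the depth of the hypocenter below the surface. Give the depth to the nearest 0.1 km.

depth ≈ 58.8 km

Each station gives a sphere (x−x_i)² + (y−y_i)² + z² = d_i² (stations at z=0).
Subtracting the A sphere from B and C: z² cancels, leaving linear equations in x and y:
208.2 x − 232.8 y = -27086.37
-39.0 x − 245.0 y = -18852.15
Solving: x ≈ -37.401, y ≈ 82.901 km (keep extra digits for the depth step; rounded: -37.4, 82.9).
Then from the A sphere: z² = 72.34² − (x + 7.3)² − (y − 53.4)² with x = -37.401, y = 82.901, so z ≈ 58.794 ≈ 58.8 km.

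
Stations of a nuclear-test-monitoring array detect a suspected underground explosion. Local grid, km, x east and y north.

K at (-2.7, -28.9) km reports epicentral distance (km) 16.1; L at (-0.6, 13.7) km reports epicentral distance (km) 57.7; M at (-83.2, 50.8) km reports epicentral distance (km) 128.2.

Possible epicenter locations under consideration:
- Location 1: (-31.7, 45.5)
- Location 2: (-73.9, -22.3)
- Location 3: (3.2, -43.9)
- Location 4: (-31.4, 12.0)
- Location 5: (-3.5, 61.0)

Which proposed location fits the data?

Location 3

For each candidate, compare |candidate − station| to the reported distance:
Location 1: residuals K 63.8, L 13.2, M 76.4 → max 76.4 km
Location 2: residuals K 55.4, L 24.0, M 54.5 → max 55.4 km
Location 3: residuals K 0.0, L 0.0, M 0.0 → max 0.0 km
Location 4: residuals K 33.9, L 26.9, M 63.5 → max 63.5 km
Location 5: residuals K 73.8, L 10.3, M 47.8 → max 73.8 km
Only Location 3 has all residuals ≈ 0.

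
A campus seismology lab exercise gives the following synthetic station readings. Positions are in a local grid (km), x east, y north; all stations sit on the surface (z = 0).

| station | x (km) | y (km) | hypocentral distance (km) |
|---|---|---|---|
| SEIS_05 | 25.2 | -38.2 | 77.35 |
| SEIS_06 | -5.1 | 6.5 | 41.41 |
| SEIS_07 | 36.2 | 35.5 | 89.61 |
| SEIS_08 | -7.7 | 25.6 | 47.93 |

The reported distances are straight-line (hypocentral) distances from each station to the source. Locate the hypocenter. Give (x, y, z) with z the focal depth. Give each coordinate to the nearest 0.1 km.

(-43.2, -4.2, 12.2)

Each station gives a sphere (x−x_i)² + (y−y_i)² + z² = d_i² (stations at z=0).
Subtracting the SEIS_05 sphere from SEIS_06 and SEIS_07: z² cancels, leaving linear equations in x and y:
-60.6 x + 89.4 y = 2242.21
22.0 x + 147.4 y = -1570.52
Solving: x ≈ -43.205, y ≈ -4.206 km (keep extra digits for the depth step; rounded: -43.2, -4.2).
Then from the SEIS_05 sphere: z² = 77.35² − (x − 25.2)² − (y + 38.2)² with x = -43.205, y = -4.206, so z ≈ 12.173 ≈ 12.2 km.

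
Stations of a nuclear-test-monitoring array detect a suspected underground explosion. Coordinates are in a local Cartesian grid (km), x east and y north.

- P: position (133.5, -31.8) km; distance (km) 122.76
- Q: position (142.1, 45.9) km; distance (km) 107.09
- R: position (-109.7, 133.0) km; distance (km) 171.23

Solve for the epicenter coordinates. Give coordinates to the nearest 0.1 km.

Circle about each station: (x − 133.5)² + (y + 31.8)² = 122.76²; (x − 142.1)² + (y − 45.9)² = 107.09²; (x + 109.7)² + (y − 133.0)² = 171.23².
Subtracting the P equation from the Q and R equations removes the quadratic terms:
17.2 x + 155.4 y = 7067.48
-486.4 x + 329.6 y = -3360.10
Solving the 2×2 system: x ≈ 35.1, y ≈ 41.6 km.

35.1 km east, 41.6 km north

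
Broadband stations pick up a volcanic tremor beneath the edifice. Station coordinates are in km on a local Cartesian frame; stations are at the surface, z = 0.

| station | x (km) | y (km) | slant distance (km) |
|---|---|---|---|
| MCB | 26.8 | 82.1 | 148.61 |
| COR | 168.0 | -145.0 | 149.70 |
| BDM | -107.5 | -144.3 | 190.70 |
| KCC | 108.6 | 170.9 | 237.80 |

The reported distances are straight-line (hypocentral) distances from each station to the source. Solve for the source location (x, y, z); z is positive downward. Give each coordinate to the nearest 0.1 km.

Each station gives a sphere (x−x_i)² + (y−y_i)² + z² = d_i² (stations at z=0).
Subtracting the MCB sphere from COR and BDM: z² cancels, leaving linear equations in x and y:
282.4 x − 454.2 y = 41465.19
-268.6 x − 452.8 y = 10638.53
Solving: x ≈ 55.803, y ≈ -56.597 km (keep extra digits for the depth step; rounded: 55.8, -56.6).
Then from the MCB sphere: z² = 148.61² − (x − 26.8)² − (y − 82.1)² with x = 55.803, y = -56.597, so z ≈ 44.798 ≈ 44.8 km.

(55.8, -56.6, 44.8)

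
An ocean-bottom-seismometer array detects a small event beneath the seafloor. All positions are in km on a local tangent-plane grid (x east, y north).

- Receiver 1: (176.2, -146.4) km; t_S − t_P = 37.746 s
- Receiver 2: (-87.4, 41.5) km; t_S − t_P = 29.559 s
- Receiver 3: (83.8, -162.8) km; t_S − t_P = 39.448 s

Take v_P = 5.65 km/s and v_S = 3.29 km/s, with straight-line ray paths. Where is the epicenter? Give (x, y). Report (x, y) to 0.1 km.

120.8 km east, 145.7 km north

Distance from S−P lag: d = Δt · v_P v_S / (v_P − v_S) = Δt · (5.65·3.29)/(5.65−3.29) ≈ 7.8765·Δt.
So d_Receiver 1 = 297.31, d_Receiver 2 = 232.82, d_Receiver 3 = 310.71 km.
Circle about each station: (x − 176.2)² + (y + 146.4)² = 297.31²; (x + 87.4)² + (y − 41.5)² = 232.82²; (x − 83.8)² + (y + 162.8)² = 310.71².
Subtracting pairs of circle equations eliminates x²+y² and gives linear equations (the radical axes):
-527.2 x + 375.8 y = -8930.31
-184.8 x − 32.8 y = -27100.59
Solving the 2×2 system: x ≈ 120.8, y ≈ 145.7 km.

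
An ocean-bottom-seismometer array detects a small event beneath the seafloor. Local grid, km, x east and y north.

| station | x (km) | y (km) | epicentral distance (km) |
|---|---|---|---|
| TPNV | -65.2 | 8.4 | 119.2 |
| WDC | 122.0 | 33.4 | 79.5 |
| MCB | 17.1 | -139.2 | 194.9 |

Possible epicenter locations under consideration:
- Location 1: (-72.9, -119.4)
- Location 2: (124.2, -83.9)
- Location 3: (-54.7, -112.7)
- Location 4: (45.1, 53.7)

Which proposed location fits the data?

Location 4

For each candidate, compare |candidate − station| to the reported distance:
Location 1: residuals TPNV 8.8, WDC 168.2, MCB 102.7 → max 168.2 km
Location 2: residuals TPNV 91.5, WDC 37.8, MCB 74.4 → max 91.5 km
Location 3: residuals TPNV 2.4, WDC 149.8, MCB 118.4 → max 149.8 km
Location 4: residuals TPNV 0.0, WDC 0.0, MCB 0.0 → max 0.0 km
Only Location 4 has all residuals ≈ 0.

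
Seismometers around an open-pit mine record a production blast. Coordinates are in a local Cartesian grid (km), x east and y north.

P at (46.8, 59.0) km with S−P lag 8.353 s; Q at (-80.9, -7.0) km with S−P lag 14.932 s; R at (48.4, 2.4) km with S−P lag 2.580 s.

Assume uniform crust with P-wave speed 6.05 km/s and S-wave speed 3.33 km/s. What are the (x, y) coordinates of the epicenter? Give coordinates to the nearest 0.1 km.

Distance from S−P lag: d = Δt · v_P v_S / (v_P − v_S) = Δt · (6.05·3.33)/(6.05−3.33) ≈ 7.4068·Δt.
So d_P = 61.87, d_Q = 110.60, d_R = 19.11 km.
Circle about each station: (x − 46.8)² + (y − 59.0)² = 61.87²; (x + 80.9)² + (y + 7.0)² = 110.60²; (x − 48.4)² + (y − 2.4)² = 19.11².
Subtracting the P equation from the Q and R equations removes the quadratic terms:
-255.4 x − 132.0 y = -7481.89
3.2 x − 113.2 y = 139.78
Solving the 2×2 system: x ≈ 29.5, y ≈ -0.4 km.

(29.5, -0.4)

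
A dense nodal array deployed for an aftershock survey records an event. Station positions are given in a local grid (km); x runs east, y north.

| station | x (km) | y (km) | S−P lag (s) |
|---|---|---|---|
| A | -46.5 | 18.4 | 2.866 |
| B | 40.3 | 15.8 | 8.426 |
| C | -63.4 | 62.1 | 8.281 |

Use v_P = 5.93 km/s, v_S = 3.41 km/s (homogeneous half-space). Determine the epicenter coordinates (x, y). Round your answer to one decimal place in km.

(-26.7, 6.7)

Distance from S−P lag: d = Δt · v_P v_S / (v_P − v_S) = Δt · (5.93·3.41)/(5.93−3.41) ≈ 8.0243·Δt.
So d_A = 23.00, d_B = 67.61, d_C = 66.45 km.
Circle about each station: (x + 46.5)² + (y − 18.4)² = 23.00²; (x − 40.3)² + (y − 15.8)² = 67.61²; (x + 63.4)² + (y − 62.1)² = 66.45².
Subtracting pairs of circle equations eliminates x²+y² and gives linear equations (the radical axes):
173.6 x − 5.2 y = -4669.19
-33.8 x + 87.4 y = 1488.56
Solving the 2×2 system: x ≈ -26.7, y ≈ 6.7 km.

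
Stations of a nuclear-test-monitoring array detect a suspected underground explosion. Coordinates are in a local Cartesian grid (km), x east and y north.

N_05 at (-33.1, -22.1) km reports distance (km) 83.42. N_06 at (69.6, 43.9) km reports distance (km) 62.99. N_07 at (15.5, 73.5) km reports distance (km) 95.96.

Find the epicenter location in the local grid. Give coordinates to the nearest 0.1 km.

Circle about each station: (x + 33.1)² + (y + 22.1)² = 83.42²; (x − 69.6)² + (y − 43.9)² = 62.99²; (x − 15.5)² + (y − 73.5)² = 95.96².
Subtracting pairs of circle equations eliminates x²+y² and gives linear equations (the radical axes):
205.4 x + 132.0 y = 8178.51
97.2 x + 191.2 y = 1809.05
Solving the 2×2 system: x ≈ 50.1, y ≈ -16.0 km.

50.1 km east, -16.0 km north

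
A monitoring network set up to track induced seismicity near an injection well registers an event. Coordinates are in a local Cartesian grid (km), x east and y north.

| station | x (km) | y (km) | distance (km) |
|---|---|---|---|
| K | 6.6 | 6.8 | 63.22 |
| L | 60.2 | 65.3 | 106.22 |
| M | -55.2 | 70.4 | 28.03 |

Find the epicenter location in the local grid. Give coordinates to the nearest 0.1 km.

Circle about each station: (x − 6.6)² + (y − 6.8)² = 63.22²; (x − 60.2)² + (y − 65.3)² = 106.22²; (x + 55.2)² + (y − 70.4)² = 28.03².
Subtracting pairs of circle equations eliminates x²+y² and gives linear equations (the radical axes):
107.2 x + 117.0 y = 512.41
-123.6 x + 127.2 y = 11124.49
Solving the 2×2 system: x ≈ -44.0, y ≈ 44.7 km.

-44.0 km east, 44.7 km north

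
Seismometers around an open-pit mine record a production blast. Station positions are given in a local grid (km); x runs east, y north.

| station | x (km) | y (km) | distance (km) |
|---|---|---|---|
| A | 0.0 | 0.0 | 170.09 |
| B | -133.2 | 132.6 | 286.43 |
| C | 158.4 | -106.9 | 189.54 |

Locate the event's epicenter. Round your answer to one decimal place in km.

(148.8, 82.4)

Circle about each station: x² + y² = 170.09²; (x + 133.2)² + (y − 132.6)² = 286.43²; (x − 158.4)² + (y + 106.9)² = 189.54².
Subtracting pairs of circle equations eliminates x²+y² and gives linear equations (the radical axes):
-266.4 x + 265.2 y = -17786.54
316.8 x − 213.8 y = 29523.37
Solving the 2×2 system: x ≈ 148.8, y ≈ 82.4 km.
Check against A (with the unrounded x, y): √(x²+y²) = 170.12 ≈ 170.09 km. ✓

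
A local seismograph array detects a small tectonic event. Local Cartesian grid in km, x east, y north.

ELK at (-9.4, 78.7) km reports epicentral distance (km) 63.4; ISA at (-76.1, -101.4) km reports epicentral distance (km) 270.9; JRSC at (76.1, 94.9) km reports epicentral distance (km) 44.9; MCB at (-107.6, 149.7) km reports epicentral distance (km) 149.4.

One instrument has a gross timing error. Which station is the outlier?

Solve using three stations at a time. Using ELK, JRSC, MCB (subtract circle equations pairwise → linear system) gives (x, y) ≈ (38.8, 119.9).
Distances from that point to each station vs reported:
  ELK: calculated 63.4 vs reported 63.4 → residual 0.0 km
  ISA: calculated 249.3 vs reported 270.9 → residual 21.6 km
  JRSC: calculated 44.9 vs reported 44.9 → residual 0.0 km
  MCB: calculated 149.4 vs reported 149.4 → residual 0.0 km
ELK, JRSC, MCB are mutually consistent (residuals ≈ 0); ISA is off by 21.6 km.

ISA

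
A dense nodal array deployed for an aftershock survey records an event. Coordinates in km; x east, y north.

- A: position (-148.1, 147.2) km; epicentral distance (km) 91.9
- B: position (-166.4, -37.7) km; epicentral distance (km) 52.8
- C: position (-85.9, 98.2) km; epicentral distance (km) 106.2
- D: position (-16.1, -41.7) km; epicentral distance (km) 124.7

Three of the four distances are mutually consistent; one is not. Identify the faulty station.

Solve using three stations at a time. Using B, C, D (subtract circle equations pairwise → linear system) gives (x, y) ≈ (-132.6, 2.8).
Distances from that point to each station vs reported:
  A: calculated 145.2 vs reported 91.9 → residual 53.3 km
  B: calculated 52.8 vs reported 52.8 → residual 0.0 km
  C: calculated 106.2 vs reported 106.2 → residual 0.0 km
  D: calculated 124.7 vs reported 124.7 → residual 0.0 km
B, C, D are mutually consistent (residuals ≈ 0); A is off by 53.3 km.

A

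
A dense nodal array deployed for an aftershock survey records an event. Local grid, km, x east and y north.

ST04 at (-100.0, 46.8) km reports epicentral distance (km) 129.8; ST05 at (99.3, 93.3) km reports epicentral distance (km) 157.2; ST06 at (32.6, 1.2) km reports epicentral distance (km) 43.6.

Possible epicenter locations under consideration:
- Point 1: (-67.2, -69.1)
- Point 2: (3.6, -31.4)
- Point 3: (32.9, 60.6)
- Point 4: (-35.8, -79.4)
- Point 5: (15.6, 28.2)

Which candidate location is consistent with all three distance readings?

Point 2

For each candidate, compare |candidate − station| to the reported distance:
Point 1: residuals ST04 9.3, ST05 75.4, ST06 78.5 → max 78.5 km
Point 2: residuals ST04 0.0, ST05 0.0, ST06 0.0 → max 0.0 km
Point 3: residuals ST04 3.8, ST05 83.2, ST06 15.8 → max 83.2 km
Point 4: residuals ST04 11.8, ST05 62.1, ST06 62.1 → max 62.1 km
Point 5: residuals ST04 12.7, ST05 51.2, ST06 11.7 → max 51.2 km
Only Point 2 has all residuals ≈ 0.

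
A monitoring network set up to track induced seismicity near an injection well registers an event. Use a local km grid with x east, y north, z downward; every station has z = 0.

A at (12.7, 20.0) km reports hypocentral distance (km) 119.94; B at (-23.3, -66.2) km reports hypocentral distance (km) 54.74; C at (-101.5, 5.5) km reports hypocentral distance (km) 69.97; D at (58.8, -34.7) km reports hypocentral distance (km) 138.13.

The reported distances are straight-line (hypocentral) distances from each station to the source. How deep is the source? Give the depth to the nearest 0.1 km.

9.3 km

Each station gives a sphere (x−x_i)² + (y−y_i)² + z² = d_i² (stations at z=0).
Subtracting the A sphere from B and C: z² cancels, leaving linear equations in x and y:
-72.0 x − 172.4 y = 15753.18
-228.4 x − 29.0 y = 19261.01
Solving: x ≈ -76.801, y ≈ -59.301 km (keep extra digits for the depth step; rounded: -76.8, -59.3).
Then from the A sphere: z² = 119.94² − (x − 12.7)² − (y − 20.0)² with x = -76.801, y = -59.301, so z ≈ 9.302 ≈ 9.3 km.
Check against D (with the unrounded solution): distance 138.13 ≈ 138.13 km. ✓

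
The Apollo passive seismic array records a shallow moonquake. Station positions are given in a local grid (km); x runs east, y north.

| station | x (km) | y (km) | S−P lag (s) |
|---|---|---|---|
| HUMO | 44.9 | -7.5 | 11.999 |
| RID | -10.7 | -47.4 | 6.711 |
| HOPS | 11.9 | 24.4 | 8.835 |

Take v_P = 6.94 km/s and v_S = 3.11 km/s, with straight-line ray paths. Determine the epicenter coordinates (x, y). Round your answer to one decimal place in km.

(-22.6, -11.5)

Distance from S−P lag: d = Δt · v_P v_S / (v_P − v_S) = Δt · (6.94·3.11)/(6.94−3.11) ≈ 5.6354·Δt.
So d_HUMO = 67.62, d_RID = 37.82, d_HOPS = 49.79 km.
Circle about each station: (x − 44.9)² + (y + 7.5)² = 67.62²; (x + 10.7)² + (y + 47.4)² = 37.82²; (x − 11.9)² + (y − 24.4)² = 49.79².
Subtracting pairs of circle equations eliminates x²+y² and gives linear equations (the radical axes):
-111.2 x − 79.8 y = 3431.10
-66.0 x + 63.8 y = 758.13
Solving the 2×2 system: x ≈ -22.6, y ≈ -11.5 km.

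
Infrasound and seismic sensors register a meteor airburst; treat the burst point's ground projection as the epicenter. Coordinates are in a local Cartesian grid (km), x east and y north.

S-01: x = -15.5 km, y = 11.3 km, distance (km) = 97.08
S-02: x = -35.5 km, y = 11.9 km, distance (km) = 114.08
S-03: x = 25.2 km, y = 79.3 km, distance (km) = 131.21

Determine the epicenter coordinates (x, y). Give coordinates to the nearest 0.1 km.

x ≈ 62.5 km, y ≈ -46.5 km

Circle about each station: (x + 15.5)² + (y − 11.3)² = 97.08²; (x + 35.5)² + (y − 11.9)² = 114.08²; (x − 25.2)² + (y − 79.3)² = 131.21².
Subtracting the S-01 equation from the S-02 and S-03 equations removes the quadratic terms:
-40.0 x + 1.2 y = -2555.80
81.4 x + 136.0 y = -1235.95
Solving the 2×2 system: x ≈ 62.5, y ≈ -46.5 km.
Check against S-01 (with the unrounded x, y): √((x + 15.5)²+(y − 11.3)²) = 97.08 ≈ 97.08 km. ✓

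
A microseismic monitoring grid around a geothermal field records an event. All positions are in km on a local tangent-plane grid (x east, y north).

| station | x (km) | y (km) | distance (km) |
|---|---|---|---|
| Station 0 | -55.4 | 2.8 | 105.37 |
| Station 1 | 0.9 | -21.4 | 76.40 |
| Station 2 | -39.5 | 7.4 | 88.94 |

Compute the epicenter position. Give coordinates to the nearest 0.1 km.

(42.0, 43.0)

Circle about each station: (x + 55.4)² + (y − 2.8)² = 105.37²; (x − 0.9)² + (y + 21.4)² = 76.40²; (x + 39.5)² + (y − 7.4)² = 88.94².
Subtracting pairs of circle equations eliminates x²+y² and gives linear equations (the radical axes):
112.6 x − 48.4 y = 2647.65
31.8 x + 9.2 y = 1730.52
Solving the 2×2 system: x ≈ 42.0, y ≈ 43.0 km.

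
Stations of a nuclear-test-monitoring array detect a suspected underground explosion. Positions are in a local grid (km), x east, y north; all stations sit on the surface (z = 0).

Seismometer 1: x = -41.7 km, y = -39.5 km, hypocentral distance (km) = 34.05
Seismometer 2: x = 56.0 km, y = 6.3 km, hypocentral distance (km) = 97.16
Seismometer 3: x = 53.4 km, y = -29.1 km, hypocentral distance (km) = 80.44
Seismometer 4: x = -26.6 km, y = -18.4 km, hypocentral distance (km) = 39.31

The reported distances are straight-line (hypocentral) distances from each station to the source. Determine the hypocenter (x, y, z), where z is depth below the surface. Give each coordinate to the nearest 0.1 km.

Each station gives a sphere (x−x_i)² + (y−y_i)² + z² = d_i² (stations at z=0).
Subtracting the Seismometer 1 sphere from Seismometer 2 and Seismometer 3: z² cancels, leaving linear equations in x and y:
195.4 x + 91.6 y = -8404.11
190.2 x + 20.8 y = -4911.96
Solving: x ≈ -20.597, y ≈ -47.811 km (keep extra digits for the depth step; rounded: -20.6, -47.8).
Then from the Seismometer 1 sphere: z² = 34.05² − (x + 41.7)² − (y + 39.5)² with x = -20.597, y = -47.811, so z ≈ 25.397 ≈ 25.4 km.

x ≈ -20.6 km, y ≈ -47.8 km, depth ≈ 25.4 km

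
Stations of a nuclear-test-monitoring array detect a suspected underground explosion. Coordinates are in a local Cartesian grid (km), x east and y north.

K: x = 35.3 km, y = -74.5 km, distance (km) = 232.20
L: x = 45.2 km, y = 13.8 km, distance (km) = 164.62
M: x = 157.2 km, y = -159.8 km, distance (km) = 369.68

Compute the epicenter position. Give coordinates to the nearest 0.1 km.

x ≈ -67.7 km, y ≈ 133.6 km

Circle about each station: (x − 35.3)² + (y + 74.5)² = 232.20²; (x − 45.2)² + (y − 13.8)² = 164.62²; (x − 157.2)² + (y + 159.8)² = 369.68².
Subtracting the K equation from the L and M equations removes the quadratic terms:
19.8 x + 176.6 y = 22254.24
243.8 x − 170.6 y = -39294.92
Solving the 2×2 system: x ≈ -67.7, y ≈ 133.6 km.
Check against K (with the unrounded x, y): √((x − 35.3)²+(y + 74.5)²) = 232.19 ≈ 232.20 km. ✓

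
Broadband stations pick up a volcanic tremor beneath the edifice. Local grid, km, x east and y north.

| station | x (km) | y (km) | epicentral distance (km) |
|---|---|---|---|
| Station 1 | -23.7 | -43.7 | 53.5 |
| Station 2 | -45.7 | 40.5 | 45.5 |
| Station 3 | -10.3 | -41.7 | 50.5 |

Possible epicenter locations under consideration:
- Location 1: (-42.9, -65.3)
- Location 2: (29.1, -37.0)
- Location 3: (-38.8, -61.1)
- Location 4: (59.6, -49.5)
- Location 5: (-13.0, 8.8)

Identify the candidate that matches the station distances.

Location 5

For each candidate, compare |candidate − station| to the reported distance:
Location 1: residuals Station 1 24.6, Station 2 60.3, Station 3 10.3 → max 60.3 km
Location 2: residuals Station 1 0.3, Station 2 62.2, Station 3 10.8 → max 62.2 km
Location 3: residuals Station 1 30.5, Station 2 56.3, Station 3 16.0 → max 56.3 km
Location 4: residuals Station 1 30.0, Station 2 93.0, Station 3 19.8 → max 93.0 km
Location 5: residuals Station 1 0.1, Station 2 0.0, Station 3 0.1 → max 0.1 km
Only Location 5 has all residuals ≈ 0.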